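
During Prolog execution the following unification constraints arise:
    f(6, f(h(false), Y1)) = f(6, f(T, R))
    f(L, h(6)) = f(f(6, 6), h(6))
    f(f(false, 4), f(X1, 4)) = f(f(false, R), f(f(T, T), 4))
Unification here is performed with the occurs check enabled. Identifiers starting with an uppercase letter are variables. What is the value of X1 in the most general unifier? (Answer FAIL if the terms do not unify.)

Decompose f/2: 6 = 6,  f(h(false), Y1) = f(T, R).
Delete trivial equation 6 = 6.
Decompose f/2: h(false) = T,  Y1 = R.
Bind T := h(false); substituting into the one remaining equation that mentions T gives: f(f(false, 4), f(X1, 4)) = f(f(false, R), f(f(h(false), h(false)), 4)).
Bind Y1 := R; no other remaining equation mentions Y1.
Decompose f/2: L = f(6, 6),  h(6) = h(6).
Bind L := f(6, 6); no other remaining equation mentions L.
Delete trivial equation h(6) = h(6).
Decompose f/2: f(false, 4) = f(false, R),  f(X1, 4) = f(f(h(false), h(false)), 4).
Decompose f/2: false = false,  4 = R.
Delete trivial equation false = false.
Bind R := 4; no other remaining equation mentions R. Substituting into the earlier binding gives Y1 := 4.
Decompose f/2: X1 = f(h(false), h(false)),  4 = 4.
Bind X1 := f(h(false), h(false)); no other remaining equation mentions X1.
Delete trivial equation 4 = 4.
MGU = { T -> h(false), Y1 -> 4, L -> f(6, 6), R -> 4, X1 -> f(h(false), h(false)) }, so X1 -> f(h(false), h(false)).

f(h(false), h(false))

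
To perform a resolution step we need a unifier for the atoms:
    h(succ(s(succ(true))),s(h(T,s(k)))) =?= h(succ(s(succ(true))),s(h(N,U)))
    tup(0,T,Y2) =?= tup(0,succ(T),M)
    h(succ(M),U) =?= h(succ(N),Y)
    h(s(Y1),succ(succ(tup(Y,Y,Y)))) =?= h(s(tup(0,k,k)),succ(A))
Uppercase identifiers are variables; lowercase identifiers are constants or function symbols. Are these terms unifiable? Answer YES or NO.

NO

Decompose h/2: succ(s(succ(true))) =?= succ(s(succ(true))),  s(h(T,s(k))) =?= s(h(N,U)).
Delete trivial equation succ(s(succ(true))) =?= succ(s(succ(true))).
Decompose s/1: h(T,s(k)) =?= h(N,U).
Decompose h/2: T =?= N,  s(k) =?= U.
Bind T := N; substituting into the one remaining equation that mentions T gives: tup(0,N,Y2) =?= tup(0,succ(N),M).
Bind U := s(k); substituting into the one remaining equation that mentions U gives: h(succ(M),s(k)) =?= h(succ(N),Y).
Decompose tup/3: 0 =?= 0,  N =?= succ(N),  Y2 =?= M.
Delete trivial equation 0 =?= 0.
Occurs check fails: N occurs in succ(N); the equation N =?= succ(N) has no finite solution.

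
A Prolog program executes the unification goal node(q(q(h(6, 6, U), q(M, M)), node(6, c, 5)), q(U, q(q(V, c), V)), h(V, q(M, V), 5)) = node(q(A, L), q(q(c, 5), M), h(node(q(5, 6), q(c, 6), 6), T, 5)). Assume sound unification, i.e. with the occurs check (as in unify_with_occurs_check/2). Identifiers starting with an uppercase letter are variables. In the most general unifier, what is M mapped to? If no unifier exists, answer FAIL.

q(q(node(q(5, 6), q(c, 6), 6), c), node(q(5, 6), q(c, 6), 6))

Decompose node/3: q(q(h(6, 6, U), q(M, M)), node(6, c, 5)) = q(A, L),  q(U, q(q(V, c), V)) = q(q(c, 5), M),  h(V, q(M, V), 5) = h(node(q(5, 6), q(c, 6), 6), T, 5).
Decompose q/2: q(h(6, 6, U), q(M, M)) = A,  node(6, c, 5) = L.
Bind A := q(h(6, 6, U), q(M, M)); no other remaining equation mentions A.
Bind L := node(6, c, 5); no other remaining equation mentions L.
Decompose q/2: U = q(c, 5),  q(q(V, c), V) = M.
Bind U := q(c, 5); no other remaining equation mentions U. Substituting into the earlier binding gives A := q(h(6, 6, q(c, 5)), q(M, M)).
Bind M := q(q(V, c), V); substituting into the remaining equation gives: h(V, q(q(q(V, c), V), V), 5) = h(node(q(5, 6), q(c, 6), 6), T, 5). Substituting into the earlier binding gives A := q(h(6, 6, q(c, 5)), q(q(q(V, c), V), q(q(V, c), V))).
Decompose h/3: V = node(q(5, 6), q(c, 6), 6),  q(q(q(V, c), V), V) = T,  5 = 5.
Bind V := node(q(5, 6), q(c, 6), 6); substituting into the one remaining equation that mentions V gives: q(q(q(node(q(5, 6), q(c, 6), 6), c), node(q(5, 6), q(c, 6), 6)), node(q(5, 6), q(c, 6), 6)) = T. Substituting into the earlier bindings gives A := q(h(6, 6, q(c, 5)), q(q(q(node(q(5, 6), q(c, 6), 6), c), node(q(5, 6), q(c, 6), 6)), q(q(node(q(5, 6), q(c, 6), 6), c), node(q(5, 6), q(c, 6), 6)))), M := q(q(node(q(5, 6), q(c, 6), 6), c), node(q(5, 6), q(c, 6), 6)).
Bind T := q(q(q(node(q(5, 6), q(c, 6), 6), c), node(q(5, 6), q(c, 6), 6)), node(q(5, 6), q(c, 6), 6)); no other remaining equation mentions T.
Delete trivial equation 5 = 5.
MGU = { A -> q(h(6, 6, q(c, 5)), q(q(q(node(q(5, 6), q(c, 6), 6), c), node(q(5, 6), q(c, 6), 6)), q(q(node(q(5, 6), q(c, 6), 6), c), node(q(5, 6), q(c, 6), 6)))), L -> node(6, c, 5), U -> q(c, 5), M -> q(q(node(q(5, 6), q(c, 6), 6), c), node(q(5, 6), q(c, 6), 6)), V -> node(q(5, 6), q(c, 6), 6), T -> q(q(q(node(q(5, 6), q(c, 6), 6), c), node(q(5, 6), q(c, 6), 6)), node(q(5, 6), q(c, 6), 6)) }, so M -> q(q(node(q(5, 6), q(c, 6), 6), c), node(q(5, 6), q(c, 6), 6)).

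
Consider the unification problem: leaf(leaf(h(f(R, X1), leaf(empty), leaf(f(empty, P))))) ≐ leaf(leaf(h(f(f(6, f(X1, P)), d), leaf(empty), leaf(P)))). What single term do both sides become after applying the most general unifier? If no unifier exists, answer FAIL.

Decompose leaf/1: leaf(h(f(R, X1), leaf(empty), leaf(f(empty, P)))) ≐ leaf(h(f(f(6, f(X1, P)), d), leaf(empty), leaf(P))).
Decompose leaf/1: h(f(R, X1), leaf(empty), leaf(f(empty, P))) ≐ h(f(f(6, f(X1, P)), d), leaf(empty), leaf(P)).
Decompose h/3: f(R, X1) ≐ f(f(6, f(X1, P)), d),  leaf(empty) ≐ leaf(empty),  leaf(f(empty, P)) ≐ leaf(P).
Decompose f/2: R ≐ f(6, f(X1, P)),  X1 ≐ d.
Bind R := f(6, f(X1, P)); no other remaining equation mentions R.
Bind X1 := d; no other remaining equation mentions X1. Substituting into the earlier binding gives R := f(6, f(d, P)).
Delete trivial equation leaf(empty) ≐ leaf(empty).
Decompose leaf/1: f(empty, P) ≐ P.
Occurs check fails: P occurs in f(empty, P); the equation P ≐ f(empty, P) has no finite solution.

FAIL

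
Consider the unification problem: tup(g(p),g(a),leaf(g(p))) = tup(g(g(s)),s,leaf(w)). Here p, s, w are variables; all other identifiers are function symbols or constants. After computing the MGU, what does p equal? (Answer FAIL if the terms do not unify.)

Decompose tup/3: g(p) = g(g(s)),  g(a) = s,  leaf(g(p)) = leaf(w).
Decompose g/1: p = g(s).
Bind p := g(s); substituting into the one remaining equation that mentions p gives: leaf(g(g(s))) = leaf(w).
Bind s := g(a); substituting into the remaining equation gives: leaf(g(g(g(a)))) = leaf(w). Substituting into the earlier binding gives p := g(g(a)).
Decompose leaf/1: g(g(g(a))) = w.
Bind w := g(g(g(a))).
MGU = { p -> g(g(a)), s -> g(a), w -> g(g(g(a))) }, so p -> g(g(a)).

g(g(a))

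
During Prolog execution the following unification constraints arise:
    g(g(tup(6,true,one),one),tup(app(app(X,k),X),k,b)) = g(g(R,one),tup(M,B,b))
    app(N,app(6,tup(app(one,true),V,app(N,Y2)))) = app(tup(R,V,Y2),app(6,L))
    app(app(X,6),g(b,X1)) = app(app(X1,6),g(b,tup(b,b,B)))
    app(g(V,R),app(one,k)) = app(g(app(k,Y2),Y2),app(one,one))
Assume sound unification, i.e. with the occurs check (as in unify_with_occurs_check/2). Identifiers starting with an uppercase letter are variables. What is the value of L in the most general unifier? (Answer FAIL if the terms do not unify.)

FAIL

Decompose g/2: g(tup(6,true,one),one) = g(R,one),  tup(app(app(X,k),X),k,b) = tup(M,B,b).
Decompose g/2: tup(6,true,one) = R,  one = one.
Bind R := tup(6,true,one); substituting into the 2 remaining equations that mention R gives: app(N,app(6,tup(app(one,true),V,app(N,Y2)))) = app(tup(tup(6,true,one),V,Y2),app(6,L)),  app(g(V,tup(6,true,one)),app(one,k)) = app(g(app(k,Y2),Y2),app(one,one)).
Delete trivial equation one = one.
Decompose tup/3: app(app(X,k),X) = M,  k = B,  b = b.
Bind M := app(app(X,k),X); no other remaining equation mentions M.
Bind B := k; substituting into the one remaining equation that mentions B gives: app(app(X,6),g(b,X1)) = app(app(X1,6),g(b,tup(b,b,k))).
Delete trivial equation b = b.
Decompose app/2: N = tup(tup(6,true,one),V,Y2),  app(6,tup(app(one,true),V,app(N,Y2))) = app(6,L).
Bind N := tup(tup(6,true,one),V,Y2); substituting into the one remaining equation that mentions N gives: app(6,tup(app(one,true),V,app(tup(tup(6,true,one),V,Y2),Y2))) = app(6,L).
Decompose app/2: 6 = 6,  tup(app(one,true),V,app(tup(tup(6,true,one),V,Y2),Y2)) = L.
Delete trivial equation 6 = 6.
Bind L := tup(app(one,true),V,app(tup(tup(6,true,one),V,Y2),Y2)); no other remaining equation mentions L.
Decompose app/2: app(X,6) = app(X1,6),  g(b,X1) = g(b,tup(b,b,k)).
Decompose app/2: X = X1,  6 = 6.
Bind X := X1; no other remaining equation mentions X. Substituting into the earlier binding gives M := app(app(X1,k),X1).
Delete trivial equation 6 = 6.
Decompose g/2: b = b,  X1 = tup(b,b,k).
Delete trivial equation b = b.
Bind X1 := tup(b,b,k); no other remaining equation mentions X1. Substituting into the earlier bindings gives M := app(app(tup(b,b,k),k),tup(b,b,k)), X := tup(b,b,k).
Decompose app/2: g(V,tup(6,true,one)) = g(app(k,Y2),Y2),  app(one,k) = app(one,one).
Decompose g/2: V = app(k,Y2),  tup(6,true,one) = Y2.
Bind V := app(k,Y2); no other remaining equation mentions V. Substituting into the earlier bindings gives N := tup(tup(6,true,one),app(k,Y2),Y2), L := tup(app(one,true),app(k,Y2),app(tup(tup(6,true,one),app(k,Y2),Y2),Y2)).
Bind Y2 := tup(6,true,one); no other remaining equation mentions Y2. Substituting into the earlier bindings gives N := tup(tup(6,true,one),app(k,tup(6,true,one)),tup(6,true,one)), L := tup(app(one,true),app(k,tup(6,true,one)),app(tup(tup(6,true,one),app(k,tup(6,true,one)),tup(6,true,one)),tup(6,true,one))), V := app(k,tup(6,true,one)).
Decompose app/2: one = one,  k = one.
Delete trivial equation one = one.
Clash: constants k and one differ; no unifier exists.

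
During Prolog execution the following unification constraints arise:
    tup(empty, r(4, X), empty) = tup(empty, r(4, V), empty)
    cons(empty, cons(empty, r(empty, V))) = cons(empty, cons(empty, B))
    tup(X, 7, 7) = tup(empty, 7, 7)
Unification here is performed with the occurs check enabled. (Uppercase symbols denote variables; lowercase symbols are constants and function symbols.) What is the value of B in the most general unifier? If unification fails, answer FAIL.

r(empty, empty)

Decompose tup/3: empty = empty,  r(4, X) = r(4, V),  empty = empty.
Delete trivial equation empty = empty.
Decompose r/2: 4 = 4,  X = V.
Delete trivial equation 4 = 4.
Bind X := V; substituting into the one remaining equation that mentions X gives: tup(V, 7, 7) = tup(empty, 7, 7).
Delete trivial equation empty = empty.
Decompose cons/2: empty = empty,  cons(empty, r(empty, V)) = cons(empty, B).
Delete trivial equation empty = empty.
Decompose cons/2: empty = empty,  r(empty, V) = B.
Delete trivial equation empty = empty.
Bind B := r(empty, V); no other remaining equation mentions B.
Decompose tup/3: V = empty,  7 = 7,  7 = 7.
Bind V := empty; no other remaining equation mentions V. Substituting into the earlier bindings gives X := empty, B := r(empty, empty).
Delete trivial equation 7 = 7.
Delete trivial equation 7 = 7.
MGU = { X -> empty, B -> r(empty, empty), V -> empty }, so B -> r(empty, empty).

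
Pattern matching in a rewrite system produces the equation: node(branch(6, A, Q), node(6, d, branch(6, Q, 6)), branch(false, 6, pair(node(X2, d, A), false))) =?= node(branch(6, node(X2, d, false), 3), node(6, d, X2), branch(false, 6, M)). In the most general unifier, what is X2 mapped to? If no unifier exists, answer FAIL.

Decompose node/3: branch(6, A, Q) =?= branch(6, node(X2, d, false), 3),  node(6, d, branch(6, Q, 6)) =?= node(6, d, X2),  branch(false, 6, pair(node(X2, d, A), false)) =?= branch(false, 6, M).
Decompose branch/3: 6 =?= 6,  A =?= node(X2, d, false),  Q =?= 3.
Delete trivial equation 6 =?= 6.
Bind A := node(X2, d, false); substituting into the one remaining equation that mentions A gives: branch(false, 6, pair(node(X2, d, node(X2, d, false)), false)) =?= branch(false, 6, M).
Bind Q := 3; substituting into the one remaining equation that mentions Q gives: node(6, d, branch(6, 3, 6)) =?= node(6, d, X2).
Decompose node/3: 6 =?= 6,  d =?= d,  branch(6, 3, 6) =?= X2.
Delete trivial equation 6 =?= 6.
Delete trivial equation d =?= d.
Bind X2 := branch(6, 3, 6); substituting into the remaining equation gives: branch(false, 6, pair(node(branch(6, 3, 6), d, node(branch(6, 3, 6), d, false)), false)) =?= branch(false, 6, M). Substituting into the earlier binding gives A := node(branch(6, 3, 6), d, false).
Decompose branch/3: false =?= false,  6 =?= 6,  pair(node(branch(6, 3, 6), d, node(branch(6, 3, 6), d, false)), false) =?= M.
Delete trivial equation false =?= false.
Delete trivial equation 6 =?= 6.
Bind M := pair(node(branch(6, 3, 6), d, node(branch(6, 3, 6), d, false)), false).
MGU = { A := node(branch(6, 3, 6), d, false), Q := 3, X2 := branch(6, 3, 6), M := pair(node(branch(6, 3, 6), d, node(branch(6, 3, 6), d, false)), false) }, so X2 := branch(6, 3, 6).

branch(6, 3, 6)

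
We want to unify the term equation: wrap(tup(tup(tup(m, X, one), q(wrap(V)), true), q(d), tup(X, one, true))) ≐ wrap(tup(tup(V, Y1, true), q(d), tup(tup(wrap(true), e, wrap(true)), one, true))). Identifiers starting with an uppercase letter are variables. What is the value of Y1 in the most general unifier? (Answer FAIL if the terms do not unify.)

Decompose wrap/1: tup(tup(tup(m, X, one), q(wrap(V)), true), q(d), tup(X, one, true)) ≐ tup(tup(V, Y1, true), q(d), tup(tup(wrap(true), e, wrap(true)), one, true)).
Decompose tup/3: tup(tup(m, X, one), q(wrap(V)), true) ≐ tup(V, Y1, true),  q(d) ≐ q(d),  tup(X, one, true) ≐ tup(tup(wrap(true), e, wrap(true)), one, true).
Decompose tup/3: tup(m, X, one) ≐ V,  q(wrap(V)) ≐ Y1,  true ≐ true.
Bind V := tup(m, X, one); substituting into the one remaining equation that mentions V gives: q(wrap(tup(m, X, one))) ≐ Y1.
Bind Y1 := q(wrap(tup(m, X, one))); no other remaining equation mentions Y1.
Delete trivial equation true ≐ true.
Delete trivial equation q(d) ≐ q(d).
Decompose tup/3: X ≐ tup(wrap(true), e, wrap(true)),  one ≐ one,  true ≐ true.
Bind X := tup(wrap(true), e, wrap(true)); no other remaining equation mentions X. Substituting into the earlier bindings gives V := tup(m, tup(wrap(true), e, wrap(true)), one), Y1 := q(wrap(tup(m, tup(wrap(true), e, wrap(true)), one))).
Delete trivial equation one ≐ one.
Delete trivial equation true ≐ true.
MGU = { V ↦ tup(m, tup(wrap(true), e, wrap(true)), one), Y1 ↦ q(wrap(tup(m, tup(wrap(true), e, wrap(true)), one))), X ↦ tup(wrap(true), e, wrap(true)) }, so Y1 ↦ q(wrap(tup(m, tup(wrap(true), e, wrap(true)), one))).

q(wrap(tup(m, tup(wrap(true), e, wrap(true)), one)))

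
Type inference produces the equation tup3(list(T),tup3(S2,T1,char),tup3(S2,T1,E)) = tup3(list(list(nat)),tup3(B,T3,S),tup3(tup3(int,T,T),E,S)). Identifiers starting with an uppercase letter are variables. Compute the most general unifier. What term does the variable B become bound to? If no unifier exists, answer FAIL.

tup3(int,list(nat),list(nat))

Decompose tup3/3: list(T) = list(list(nat)),  tup3(S2,T1,char) = tup3(B,T3,S),  tup3(S2,T1,E) = tup3(tup3(int,T,T),E,S).
Decompose list/1: T = list(nat).
Bind T := list(nat); substituting into the one remaining equation that mentions T gives: tup3(S2,T1,E) = tup3(tup3(int,list(nat),list(nat)),E,S).
Decompose tup3/3: S2 = B,  T1 = T3,  char = S.
Bind S2 := B; substituting into the one remaining equation that mentions S2 gives: tup3(B,T1,E) = tup3(tup3(int,list(nat),list(nat)),E,S).
Bind T1 := T3; substituting into the one remaining equation that mentions T1 gives: tup3(B,T3,E) = tup3(tup3(int,list(nat),list(nat)),E,S).
Bind S := char; substituting into the remaining equation gives: tup3(B,T3,E) = tup3(tup3(int,list(nat),list(nat)),E,char).
Decompose tup3/3: B = tup3(int,list(nat),list(nat)),  T3 = E,  E = char.
Bind B := tup3(int,list(nat),list(nat)); no other remaining equation mentions B. Substituting into the earlier binding gives S2 := tup3(int,list(nat),list(nat)).
Bind T3 := E; no other remaining equation mentions T3. Substituting into the earlier binding gives T1 := E.
Bind E := char. Substituting into the earlier bindings gives T1 := char, T3 := char.
MGU = { T ↦ list(nat), S2 ↦ tup3(int,list(nat),list(nat)), T1 ↦ char, S ↦ char, B ↦ tup3(int,list(nat),list(nat)), T3 ↦ char, E ↦ char }, so B ↦ tup3(int,list(nat),list(nat)).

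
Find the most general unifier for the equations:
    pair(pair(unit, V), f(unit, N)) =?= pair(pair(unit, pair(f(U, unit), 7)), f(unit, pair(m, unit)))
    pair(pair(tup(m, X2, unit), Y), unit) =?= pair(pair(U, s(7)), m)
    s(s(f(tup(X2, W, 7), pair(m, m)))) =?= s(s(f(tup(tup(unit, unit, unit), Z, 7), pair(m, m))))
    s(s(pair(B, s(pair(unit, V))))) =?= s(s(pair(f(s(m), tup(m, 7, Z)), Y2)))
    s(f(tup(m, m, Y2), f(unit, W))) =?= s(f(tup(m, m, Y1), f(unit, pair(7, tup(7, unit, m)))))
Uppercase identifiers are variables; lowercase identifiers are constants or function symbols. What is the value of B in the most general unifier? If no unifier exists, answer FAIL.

FAIL

Decompose pair/2: pair(unit, V) =?= pair(unit, pair(f(U, unit), 7)),  f(unit, N) =?= f(unit, pair(m, unit)).
Decompose pair/2: unit =?= unit,  V =?= pair(f(U, unit), 7).
Delete trivial equation unit =?= unit.
Bind V := pair(f(U, unit), 7); substituting into the one remaining equation that mentions V gives: s(s(pair(B, s(pair(unit, pair(f(U, unit), 7)))))) =?= s(s(pair(f(s(m), tup(m, 7, Z)), Y2))).
Decompose f/2: unit =?= unit,  N =?= pair(m, unit).
Delete trivial equation unit =?= unit.
Bind N := pair(m, unit); no other remaining equation mentions N.
Decompose pair/2: pair(tup(m, X2, unit), Y) =?= pair(U, s(7)),  unit =?= m.
Decompose pair/2: tup(m, X2, unit) =?= U,  Y =?= s(7).
Bind U := tup(m, X2, unit); substituting into the one remaining equation that mentions U gives: s(s(pair(B, s(pair(unit, pair(f(tup(m, X2, unit), unit), 7)))))) =?= s(s(pair(f(s(m), tup(m, 7, Z)), Y2))). Substituting into the earlier binding gives V := pair(f(tup(m, X2, unit), unit), 7).
Bind Y := s(7); no other remaining equation mentions Y.
Clash: constants unit and m differ; no unifier exists.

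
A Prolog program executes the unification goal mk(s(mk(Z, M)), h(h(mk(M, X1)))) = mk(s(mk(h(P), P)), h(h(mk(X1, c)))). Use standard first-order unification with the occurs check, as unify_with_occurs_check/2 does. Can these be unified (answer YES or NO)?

Decompose mk/2: s(mk(Z, M)) = s(mk(h(P), P)),  h(h(mk(M, X1))) = h(h(mk(X1, c))).
Decompose s/1: mk(Z, M) = mk(h(P), P).
Decompose mk/2: Z = h(P),  M = P.
Bind Z := h(P); no other remaining equation mentions Z.
Bind M := P; substituting into the remaining equation gives: h(h(mk(P, X1))) = h(h(mk(X1, c))).
Decompose h/1: h(mk(P, X1)) = h(mk(X1, c)).
Decompose h/1: mk(P, X1) = mk(X1, c).
Decompose mk/2: P = X1,  X1 = c.
Bind P := X1; no other remaining equation mentions P. Substituting into the earlier bindings gives Z := h(X1), M := X1.
Bind X1 := c. Substituting into the earlier bindings gives Z := h(c), M := c, P := c.
No equations remain and no clash or occurs-check failure arose, so a unifier exists.

YES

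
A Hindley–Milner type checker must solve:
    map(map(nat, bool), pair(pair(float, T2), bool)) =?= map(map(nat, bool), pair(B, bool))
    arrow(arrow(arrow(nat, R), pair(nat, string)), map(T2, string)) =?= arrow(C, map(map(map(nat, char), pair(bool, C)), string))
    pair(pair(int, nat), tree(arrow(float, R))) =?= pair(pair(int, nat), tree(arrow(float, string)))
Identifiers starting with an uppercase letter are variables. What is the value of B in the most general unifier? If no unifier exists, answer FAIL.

Decompose map/2: map(nat, bool) =?= map(nat, bool),  pair(pair(float, T2), bool) =?= pair(B, bool).
Delete trivial equation map(nat, bool) =?= map(nat, bool).
Decompose pair/2: pair(float, T2) =?= B,  bool =?= bool.
Bind B := pair(float, T2); no other remaining equation mentions B.
Delete trivial equation bool =?= bool.
Decompose arrow/2: arrow(arrow(nat, R), pair(nat, string)) =?= C,  map(T2, string) =?= map(map(map(nat, char), pair(bool, C)), string).
Bind C := arrow(arrow(nat, R), pair(nat, string)); substituting into the one remaining equation that mentions C gives: map(T2, string) =?= map(map(map(nat, char), pair(bool, arrow(arrow(nat, R), pair(nat, string)))), string).
Decompose map/2: T2 =?= map(map(nat, char), pair(bool, arrow(arrow(nat, R), pair(nat, string)))),  string =?= string.
Bind T2 := map(map(nat, char), pair(bool, arrow(arrow(nat, R), pair(nat, string)))); no other remaining equation mentions T2. Substituting into the earlier binding gives B := pair(float, map(map(nat, char), pair(bool, arrow(arrow(nat, R), pair(nat, string))))).
Delete trivial equation string =?= string.
Decompose pair/2: pair(int, nat) =?= pair(int, nat),  tree(arrow(float, R)) =?= tree(arrow(float, string)).
Delete trivial equation pair(int, nat) =?= pair(int, nat).
Decompose tree/1: arrow(float, R) =?= arrow(float, string).
Decompose arrow/2: float =?= float,  R =?= string.
Delete trivial equation float =?= float.
Bind R := string. Substituting into the earlier bindings gives B := pair(float, map(map(nat, char), pair(bool, arrow(arrow(nat, string), pair(nat, string))))), C := arrow(arrow(nat, string), pair(nat, string)), T2 := map(map(nat, char), pair(bool, arrow(arrow(nat, string), pair(nat, string)))).
MGU = { B -> pair(float, map(map(nat, char), pair(bool, arrow(arrow(nat, string), pair(nat, string))))), C -> arrow(arrow(nat, string), pair(nat, string)), T2 -> map(map(nat, char), pair(bool, arrow(arrow(nat, string), pair(nat, string)))), R -> string }, so B -> pair(float, map(map(nat, char), pair(bool, arrow(arrow(nat, string), pair(nat, string))))).

pair(float, map(map(nat, char), pair(bool, arrow(arrow(nat, string), pair(nat, string)))))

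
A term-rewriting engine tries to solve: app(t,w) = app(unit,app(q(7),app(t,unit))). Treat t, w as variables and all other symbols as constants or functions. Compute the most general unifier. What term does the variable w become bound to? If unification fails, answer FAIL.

app(q(7),app(unit,unit))

Decompose app/2: t = unit,  w = app(q(7),app(t,unit)).
Bind t := unit; substituting into the remaining equation gives: w = app(q(7),app(unit,unit)).
Bind w := app(q(7),app(unit,unit)).
MGU = { t := unit, w := app(q(7),app(unit,unit)) }, so w := app(q(7),app(unit,unit)).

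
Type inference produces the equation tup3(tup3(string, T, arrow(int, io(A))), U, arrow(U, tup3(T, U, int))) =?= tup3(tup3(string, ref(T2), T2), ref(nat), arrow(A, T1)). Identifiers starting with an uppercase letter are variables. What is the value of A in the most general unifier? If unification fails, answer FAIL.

ref(nat)

Decompose tup3/3: tup3(string, T, arrow(int, io(A))) =?= tup3(string, ref(T2), T2),  U =?= ref(nat),  arrow(U, tup3(T, U, int)) =?= arrow(A, T1).
Decompose tup3/3: string =?= string,  T =?= ref(T2),  arrow(int, io(A)) =?= T2.
Delete trivial equation string =?= string.
Bind T := ref(T2); substituting into the one remaining equation that mentions T gives: arrow(U, tup3(ref(T2), U, int)) =?= arrow(A, T1).
Bind T2 := arrow(int, io(A)); substituting into the one remaining equation that mentions T2 gives: arrow(U, tup3(ref(arrow(int, io(A))), U, int)) =?= arrow(A, T1). Substituting into the earlier binding gives T := ref(arrow(int, io(A))).
Bind U := ref(nat); substituting into the remaining equation gives: arrow(ref(nat), tup3(ref(arrow(int, io(A))), ref(nat), int)) =?= arrow(A, T1).
Decompose arrow/2: ref(nat) =?= A,  tup3(ref(arrow(int, io(A))), ref(nat), int) =?= T1.
Bind A := ref(nat); substituting into the remaining equation gives: tup3(ref(arrow(int, io(ref(nat)))), ref(nat), int) =?= T1. Substituting into the earlier bindings gives T := ref(arrow(int, io(ref(nat)))), T2 := arrow(int, io(ref(nat))).
Bind T1 := tup3(ref(arrow(int, io(ref(nat)))), ref(nat), int).
MGU = { T -> ref(arrow(int, io(ref(nat)))), T2 -> arrow(int, io(ref(nat))), U -> ref(nat), A -> ref(nat), T1 -> tup3(ref(arrow(int, io(ref(nat)))), ref(nat), int) }, so A -> ref(nat).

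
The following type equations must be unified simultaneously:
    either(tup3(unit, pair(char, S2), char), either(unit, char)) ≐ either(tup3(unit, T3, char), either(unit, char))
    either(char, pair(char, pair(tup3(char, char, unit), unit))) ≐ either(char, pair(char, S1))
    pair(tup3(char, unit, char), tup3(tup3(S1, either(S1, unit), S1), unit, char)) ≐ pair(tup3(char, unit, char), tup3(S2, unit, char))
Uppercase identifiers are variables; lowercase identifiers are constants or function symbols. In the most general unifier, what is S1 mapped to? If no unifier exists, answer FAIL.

pair(tup3(char, char, unit), unit)

Decompose either/2: tup3(unit, pair(char, S2), char) ≐ tup3(unit, T3, char),  either(unit, char) ≐ either(unit, char).
Decompose tup3/3: unit ≐ unit,  pair(char, S2) ≐ T3,  char ≐ char.
Delete trivial equation unit ≐ unit.
Bind T3 := pair(char, S2); no other remaining equation mentions T3.
Delete trivial equation char ≐ char.
Delete trivial equation either(unit, char) ≐ either(unit, char).
Decompose either/2: char ≐ char,  pair(char, pair(tup3(char, char, unit), unit)) ≐ pair(char, S1).
Delete trivial equation char ≐ char.
Decompose pair/2: char ≐ char,  pair(tup3(char, char, unit), unit) ≐ S1.
Delete trivial equation char ≐ char.
Bind S1 := pair(tup3(char, char, unit), unit); substituting into the remaining equation gives: pair(tup3(char, unit, char), tup3(tup3(pair(tup3(char, char, unit), unit), either(pair(tup3(char, char, unit), unit), unit), pair(tup3(char, char, unit), unit)), unit, char)) ≐ pair(tup3(char, unit, char), tup3(S2, unit, char)).
Decompose pair/2: tup3(char, unit, char) ≐ tup3(char, unit, char),  tup3(tup3(pair(tup3(char, char, unit), unit), either(pair(tup3(char, char, unit), unit), unit), pair(tup3(char, char, unit), unit)), unit, char) ≐ tup3(S2, unit, char).
Delete trivial equation tup3(char, unit, char) ≐ tup3(char, unit, char).
Decompose tup3/3: tup3(pair(tup3(char, char, unit), unit), either(pair(tup3(char, char, unit), unit), unit), pair(tup3(char, char, unit), unit)) ≐ S2,  unit ≐ unit,  char ≐ char.
Bind S2 := tup3(pair(tup3(char, char, unit), unit), either(pair(tup3(char, char, unit), unit), unit), pair(tup3(char, char, unit), unit)); no other remaining equation mentions S2. Substituting into the earlier binding gives T3 := pair(char, tup3(pair(tup3(char, char, unit), unit), either(pair(tup3(char, char, unit), unit), unit), pair(tup3(char, char, unit), unit))).
Delete trivial equation unit ≐ unit.
Delete trivial equation char ≐ char.
MGU = { T3 ↦ pair(char, tup3(pair(tup3(char, char, unit), unit), either(pair(tup3(char, char, unit), unit), unit), pair(tup3(char, char, unit), unit))), S1 ↦ pair(tup3(char, char, unit), unit), S2 ↦ tup3(pair(tup3(char, char, unit), unit), either(pair(tup3(char, char, unit), unit), unit), pair(tup3(char, char, unit), unit)) }, so S1 ↦ pair(tup3(char, char, unit), unit).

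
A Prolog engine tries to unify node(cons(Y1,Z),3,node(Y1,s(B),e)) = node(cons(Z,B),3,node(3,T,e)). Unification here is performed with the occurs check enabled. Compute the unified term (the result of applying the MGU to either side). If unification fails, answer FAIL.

node(cons(3,3),3,node(3,s(3),e))

Decompose node/3: cons(Y1,Z) = cons(Z,B),  3 = 3,  node(Y1,s(B),e) = node(3,T,e).
Decompose cons/2: Y1 = Z,  Z = B.
Bind Y1 := Z; substituting into the one remaining equation that mentions Y1 gives: node(Z,s(B),e) = node(3,T,e).
Bind Z := B; substituting into the one remaining equation that mentions Z gives: node(B,s(B),e) = node(3,T,e). Substituting into the earlier binding gives Y1 := B.
Delete trivial equation 3 = 3.
Decompose node/3: B = 3,  s(B) = T,  e = e.
Bind B := 3; substituting into the one remaining equation that mentions B gives: s(3) = T. Substituting into the earlier bindings gives Y1 := 3, Z := 3.
Bind T := s(3); no other remaining equation mentions T.
Delete trivial equation e = e.
Applying the MGU to either side gives node(cons(3,3),3,node(3,s(3),e)).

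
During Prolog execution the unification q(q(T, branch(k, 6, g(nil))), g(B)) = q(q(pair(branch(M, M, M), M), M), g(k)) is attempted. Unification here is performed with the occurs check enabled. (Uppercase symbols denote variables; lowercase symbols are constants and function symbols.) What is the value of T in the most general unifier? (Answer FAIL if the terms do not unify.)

Decompose q/2: q(T, branch(k, 6, g(nil))) = q(pair(branch(M, M, M), M), M),  g(B) = g(k).
Decompose q/2: T = pair(branch(M, M, M), M),  branch(k, 6, g(nil)) = M.
Bind T := pair(branch(M, M, M), M); no other remaining equation mentions T.
Bind M := branch(k, 6, g(nil)); no other remaining equation mentions M. Substituting into the earlier binding gives T := pair(branch(branch(k, 6, g(nil)), branch(k, 6, g(nil)), branch(k, 6, g(nil))), branch(k, 6, g(nil))).
Decompose g/1: B = k.
Bind B := k.
MGU = { T = pair(branch(branch(k, 6, g(nil)), branch(k, 6, g(nil)), branch(k, 6, g(nil))), branch(k, 6, g(nil))), M = branch(k, 6, g(nil)), B = k }, so T = pair(branch(branch(k, 6, g(nil)), branch(k, 6, g(nil)), branch(k, 6, g(nil))), branch(k, 6, g(nil))).

pair(branch(branch(k, 6, g(nil)), branch(k, 6, g(nil)), branch(k, 6, g(nil))), branch(k, 6, g(nil)))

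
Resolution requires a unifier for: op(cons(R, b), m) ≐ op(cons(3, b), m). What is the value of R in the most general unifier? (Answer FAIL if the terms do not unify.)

Decompose op/2: cons(R, b) ≐ cons(3, b),  m ≐ m.
Decompose cons/2: R ≐ 3,  b ≐ b.
Bind R := 3; no other remaining equation mentions R.
Delete trivial equation b ≐ b.
Delete trivial equation m ≐ m.
MGU = { R -> 3 }, so R -> 3.

3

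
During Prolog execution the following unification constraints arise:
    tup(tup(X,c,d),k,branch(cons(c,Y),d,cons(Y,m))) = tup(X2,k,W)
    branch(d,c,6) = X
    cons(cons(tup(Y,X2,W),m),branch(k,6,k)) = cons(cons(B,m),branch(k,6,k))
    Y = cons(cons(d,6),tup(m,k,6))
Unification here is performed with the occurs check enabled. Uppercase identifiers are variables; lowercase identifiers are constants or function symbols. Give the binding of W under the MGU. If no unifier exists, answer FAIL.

Decompose tup/3: tup(X,c,d) = X2,  k = k,  branch(cons(c,Y),d,cons(Y,m)) = W.
Bind X2 := tup(X,c,d); substituting into the one remaining equation that mentions X2 gives: cons(cons(tup(Y,tup(X,c,d),W),m),branch(k,6,k)) = cons(cons(B,m),branch(k,6,k)).
Delete trivial equation k = k.
Bind W := branch(cons(c,Y),d,cons(Y,m)); substituting into the one remaining equation that mentions W gives: cons(cons(tup(Y,tup(X,c,d),branch(cons(c,Y),d,cons(Y,m))),m),branch(k,6,k)) = cons(cons(B,m),branch(k,6,k)).
Bind X := branch(d,c,6); substituting into the one remaining equation that mentions X gives: cons(cons(tup(Y,tup(branch(d,c,6),c,d),branch(cons(c,Y),d,cons(Y,m))),m),branch(k,6,k)) = cons(cons(B,m),branch(k,6,k)). Substituting into the earlier binding gives X2 := tup(branch(d,c,6),c,d).
Decompose cons/2: cons(tup(Y,tup(branch(d,c,6),c,d),branch(cons(c,Y),d,cons(Y,m))),m) = cons(B,m),  branch(k,6,k) = branch(k,6,k).
Decompose cons/2: tup(Y,tup(branch(d,c,6),c,d),branch(cons(c,Y),d,cons(Y,m))) = B,  m = m.
Bind B := tup(Y,tup(branch(d,c,6),c,d),branch(cons(c,Y),d,cons(Y,m))); no other remaining equation mentions B.
Delete trivial equation m = m.
Delete trivial equation branch(k,6,k) = branch(k,6,k).
Bind Y := cons(cons(d,6),tup(m,k,6)). Substituting into the earlier bindings gives W := branch(cons(c,cons(cons(d,6),tup(m,k,6))),d,cons(cons(cons(d,6),tup(m,k,6)),m)), B := tup(cons(cons(d,6),tup(m,k,6)),tup(branch(d,c,6),c,d),branch(cons(c,cons(cons(d,6),tup(m,k,6))),d,cons(cons(cons(d,6),tup(m,k,6)),m))).
MGU = { X2 -> tup(branch(d,c,6),c,d), W -> branch(cons(c,cons(cons(d,6),tup(m,k,6))),d,cons(cons(cons(d,6),tup(m,k,6)),m)), X -> branch(d,c,6), B -> tup(cons(cons(d,6),tup(m,k,6)),tup(branch(d,c,6),c,d),branch(cons(c,cons(cons(d,6),tup(m,k,6))),d,cons(cons(cons(d,6),tup(m,k,6)),m))), Y -> cons(cons(d,6),tup(m,k,6)) }, so W -> branch(cons(c,cons(cons(d,6),tup(m,k,6))),d,cons(cons(cons(d,6),tup(m,k,6)),m)).

branch(cons(c,cons(cons(d,6),tup(m,k,6))),d,cons(cons(cons(d,6),tup(m,k,6)),m))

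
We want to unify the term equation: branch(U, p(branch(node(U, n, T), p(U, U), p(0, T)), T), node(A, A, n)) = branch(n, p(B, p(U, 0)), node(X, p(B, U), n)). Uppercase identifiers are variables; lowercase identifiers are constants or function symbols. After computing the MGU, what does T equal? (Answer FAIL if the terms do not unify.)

Decompose branch/3: U = n,  p(branch(node(U, n, T), p(U, U), p(0, T)), T) = p(B, p(U, 0)),  node(A, A, n) = node(X, p(B, U), n).
Bind U := n; substituting into the remaining equations gives: p(branch(node(n, n, T), p(n, n), p(0, T)), T) = p(B, p(n, 0)),  node(A, A, n) = node(X, p(B, n), n).
Decompose p/2: branch(node(n, n, T), p(n, n), p(0, T)) = B,  T = p(n, 0).
Bind B := branch(node(n, n, T), p(n, n), p(0, T)); substituting into the one remaining equation that mentions B gives: node(A, A, n) = node(X, p(branch(node(n, n, T), p(n, n), p(0, T)), n), n).
Bind T := p(n, 0); substituting into the remaining equation gives: node(A, A, n) = node(X, p(branch(node(n, n, p(n, 0)), p(n, n), p(0, p(n, 0))), n), n). Substituting into the earlier binding gives B := branch(node(n, n, p(n, 0)), p(n, n), p(0, p(n, 0))).
Decompose node/3: A = X,  A = p(branch(node(n, n, p(n, 0)), p(n, n), p(0, p(n, 0))), n),  n = n.
Bind A := X; substituting into the one remaining equation that mentions A gives: X = p(branch(node(n, n, p(n, 0)), p(n, n), p(0, p(n, 0))), n).
Bind X := p(branch(node(n, n, p(n, 0)), p(n, n), p(0, p(n, 0))), n); no other remaining equation mentions X. Substituting into the earlier binding gives A := p(branch(node(n, n, p(n, 0)), p(n, n), p(0, p(n, 0))), n).
Delete trivial equation n = n.
MGU = { U := n, B := branch(node(n, n, p(n, 0)), p(n, n), p(0, p(n, 0))), T := p(n, 0), A := p(branch(node(n, n, p(n, 0)), p(n, n), p(0, p(n, 0))), n), X := p(branch(node(n, n, p(n, 0)), p(n, n), p(0, p(n, 0))), n) }, so T := p(n, 0).

p(n, 0)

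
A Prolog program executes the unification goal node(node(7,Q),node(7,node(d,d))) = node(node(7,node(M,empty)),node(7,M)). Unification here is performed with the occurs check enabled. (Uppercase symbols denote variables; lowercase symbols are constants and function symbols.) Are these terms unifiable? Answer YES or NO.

YES

Decompose node/2: node(7,Q) = node(7,node(M,empty)),  node(7,node(d,d)) = node(7,M).
Decompose node/2: 7 = 7,  Q = node(M,empty).
Delete trivial equation 7 = 7.
Bind Q := node(M,empty); no other remaining equation mentions Q.
Decompose node/2: 7 = 7,  node(d,d) = M.
Delete trivial equation 7 = 7.
Bind M := node(d,d). Substituting into the earlier binding gives Q := node(node(d,d),empty).
No equations remain and no clash or occurs-check failure arose, so a unifier exists.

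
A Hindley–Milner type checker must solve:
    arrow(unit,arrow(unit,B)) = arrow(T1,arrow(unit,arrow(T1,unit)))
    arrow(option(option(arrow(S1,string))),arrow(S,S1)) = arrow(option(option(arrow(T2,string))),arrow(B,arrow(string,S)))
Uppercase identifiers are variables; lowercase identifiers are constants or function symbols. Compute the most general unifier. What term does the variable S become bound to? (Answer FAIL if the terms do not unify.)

arrow(unit,unit)

Decompose arrow/2: unit = T1,  arrow(unit,B) = arrow(unit,arrow(T1,unit)).
Bind T1 := unit; substituting into the one remaining equation that mentions T1 gives: arrow(unit,B) = arrow(unit,arrow(unit,unit)).
Decompose arrow/2: unit = unit,  B = arrow(unit,unit).
Delete trivial equation unit = unit.
Bind B := arrow(unit,unit); substituting into the remaining equation gives: arrow(option(option(arrow(S1,string))),arrow(S,S1)) = arrow(option(option(arrow(T2,string))),arrow(arrow(unit,unit),arrow(string,S))).
Decompose arrow/2: option(option(arrow(S1,string))) = option(option(arrow(T2,string))),  arrow(S,S1) = arrow(arrow(unit,unit),arrow(string,S)).
Decompose option/1: option(arrow(S1,string)) = option(arrow(T2,string)).
Decompose option/1: arrow(S1,string) = arrow(T2,string).
Decompose arrow/2: S1 = T2,  string = string.
Bind S1 := T2; substituting into the one remaining equation that mentions S1 gives: arrow(S,T2) = arrow(arrow(unit,unit),arrow(string,S)).
Delete trivial equation string = string.
Decompose arrow/2: S = arrow(unit,unit),  T2 = arrow(string,S).
Bind S := arrow(unit,unit); substituting into the remaining equation gives: T2 = arrow(string,arrow(unit,unit)).
Bind T2 := arrow(string,arrow(unit,unit)). Substituting into the earlier binding gives S1 := arrow(string,arrow(unit,unit)).
MGU = { T1 := unit, B := arrow(unit,unit), S1 := arrow(string,arrow(unit,unit)), S := arrow(unit,unit), T2 := arrow(string,arrow(unit,unit)) }, so S := arrow(unit,unit).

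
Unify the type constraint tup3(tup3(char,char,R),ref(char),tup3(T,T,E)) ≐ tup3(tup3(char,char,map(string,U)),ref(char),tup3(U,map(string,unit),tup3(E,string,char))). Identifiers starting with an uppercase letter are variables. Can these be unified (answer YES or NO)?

NO

Decompose tup3/3: tup3(char,char,R) ≐ tup3(char,char,map(string,U)),  ref(char) ≐ ref(char),  tup3(T,T,E) ≐ tup3(U,map(string,unit),tup3(E,string,char)).
Decompose tup3/3: char ≐ char,  char ≐ char,  R ≐ map(string,U).
Delete trivial equation char ≐ char.
Delete trivial equation char ≐ char.
Bind R := map(string,U); no other remaining equation mentions R.
Delete trivial equation ref(char) ≐ ref(char).
Decompose tup3/3: T ≐ U,  T ≐ map(string,unit),  E ≐ tup3(E,string,char).
Bind T := U; substituting into the one remaining equation that mentions T gives: U ≐ map(string,unit).
Bind U := map(string,unit); no other remaining equation mentions U. Substituting into the earlier bindings gives R := map(string,map(string,unit)), T := map(string,unit).
Occurs check fails: E occurs in tup3(E,string,char); the equation E ≐ tup3(E,string,char) has no finite solution.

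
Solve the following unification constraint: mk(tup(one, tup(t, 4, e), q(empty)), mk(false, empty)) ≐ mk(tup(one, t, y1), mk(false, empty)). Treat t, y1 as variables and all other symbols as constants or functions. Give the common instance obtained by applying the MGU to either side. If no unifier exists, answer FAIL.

Decompose mk/2: tup(one, tup(t, 4, e), q(empty)) ≐ tup(one, t, y1),  mk(false, empty) ≐ mk(false, empty).
Decompose tup/3: one ≐ one,  tup(t, 4, e) ≐ t,  q(empty) ≐ y1.
Delete trivial equation one ≐ one.
Occurs check fails: t occurs in tup(t, 4, e); the equation t ≐ tup(t, 4, e) has no finite solution.

FAIL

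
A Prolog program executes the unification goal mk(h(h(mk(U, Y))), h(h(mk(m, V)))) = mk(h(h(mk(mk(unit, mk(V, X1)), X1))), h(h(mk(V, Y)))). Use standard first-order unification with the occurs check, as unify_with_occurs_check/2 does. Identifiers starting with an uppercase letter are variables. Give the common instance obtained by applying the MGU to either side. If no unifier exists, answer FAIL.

mk(h(h(mk(mk(unit, mk(m, m)), m))), h(h(mk(m, m))))

Decompose mk/2: h(h(mk(U, Y))) = h(h(mk(mk(unit, mk(V, X1)), X1))),  h(h(mk(m, V))) = h(h(mk(V, Y))).
Decompose h/1: h(mk(U, Y)) = h(mk(mk(unit, mk(V, X1)), X1)).
Decompose h/1: mk(U, Y) = mk(mk(unit, mk(V, X1)), X1).
Decompose mk/2: U = mk(unit, mk(V, X1)),  Y = X1.
Bind U := mk(unit, mk(V, X1)); no other remaining equation mentions U.
Bind Y := X1; substituting into the remaining equation gives: h(h(mk(m, V))) = h(h(mk(V, X1))).
Decompose h/1: h(mk(m, V)) = h(mk(V, X1)).
Decompose h/1: mk(m, V) = mk(V, X1).
Decompose mk/2: m = V,  V = X1.
Bind V := m; substituting into the remaining equation gives: m = X1. Substituting into the earlier binding gives U := mk(unit, mk(m, X1)).
Bind X1 := m. Substituting into the earlier bindings gives U := mk(unit, mk(m, m)), Y := m.
Applying the MGU to either side gives mk(h(h(mk(mk(unit, mk(m, m)), m))), h(h(mk(m, m)))).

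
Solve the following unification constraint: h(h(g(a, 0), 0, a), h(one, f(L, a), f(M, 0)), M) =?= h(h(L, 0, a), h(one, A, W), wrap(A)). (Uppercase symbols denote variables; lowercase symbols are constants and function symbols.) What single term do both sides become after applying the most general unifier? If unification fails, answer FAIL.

h(h(g(a, 0), 0, a), h(one, f(g(a, 0), a), f(wrap(f(g(a, 0), a)), 0)), wrap(f(g(a, 0), a)))

Decompose h/3: h(g(a, 0), 0, a) =?= h(L, 0, a),  h(one, f(L, a), f(M, 0)) =?= h(one, A, W),  M =?= wrap(A).
Decompose h/3: g(a, 0) =?= L,  0 =?= 0,  a =?= a.
Bind L := g(a, 0); substituting into the one remaining equation that mentions L gives: h(one, f(g(a, 0), a), f(M, 0)) =?= h(one, A, W).
Delete trivial equation 0 =?= 0.
Delete trivial equation a =?= a.
Decompose h/3: one =?= one,  f(g(a, 0), a) =?= A,  f(M, 0) =?= W.
Delete trivial equation one =?= one.
Bind A := f(g(a, 0), a); substituting into the one remaining equation that mentions A gives: M =?= wrap(f(g(a, 0), a)).
Bind W := f(M, 0); no other remaining equation mentions W.
Bind M := wrap(f(g(a, 0), a)). Substituting into the earlier binding gives W := f(wrap(f(g(a, 0), a)), 0).
Applying the MGU to either side gives h(h(g(a, 0), 0, a), h(one, f(g(a, 0), a), f(wrap(f(g(a, 0), a)), 0)), wrap(f(g(a, 0), a))).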